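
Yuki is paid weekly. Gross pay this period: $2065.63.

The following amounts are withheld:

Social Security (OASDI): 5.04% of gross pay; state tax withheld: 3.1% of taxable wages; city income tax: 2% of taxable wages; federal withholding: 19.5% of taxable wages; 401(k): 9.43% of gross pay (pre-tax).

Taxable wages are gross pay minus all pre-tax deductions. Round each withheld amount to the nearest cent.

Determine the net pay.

401(k): $2065.63 × 0.0943 = $194.79
Taxable wages = $2065.63 − $194.79 = $1870.84
State tax withheld: $1870.84 × 0.031 = $58.00
City income tax: $1870.84 × 0.02 = $37.42
Federal withholding: $1870.84 × 0.195 = $364.81
Social Security (OASDI): $2065.63 × 0.0504 = $104.11
Total deductions = $194.79 + $58.00 + $37.42 + $364.81 + $104.11 = $759.13
Net pay = $2065.63 − $759.13 = $1306.50

$1306.50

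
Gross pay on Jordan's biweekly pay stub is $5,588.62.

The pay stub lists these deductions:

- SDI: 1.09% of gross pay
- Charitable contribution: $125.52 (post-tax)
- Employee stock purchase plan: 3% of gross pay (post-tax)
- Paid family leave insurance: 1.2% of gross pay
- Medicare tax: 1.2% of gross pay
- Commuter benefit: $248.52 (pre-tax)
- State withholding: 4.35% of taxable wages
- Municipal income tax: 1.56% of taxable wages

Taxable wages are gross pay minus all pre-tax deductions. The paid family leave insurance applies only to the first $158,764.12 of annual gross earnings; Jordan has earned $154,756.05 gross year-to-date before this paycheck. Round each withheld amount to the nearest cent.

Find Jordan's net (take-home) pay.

$4,555.24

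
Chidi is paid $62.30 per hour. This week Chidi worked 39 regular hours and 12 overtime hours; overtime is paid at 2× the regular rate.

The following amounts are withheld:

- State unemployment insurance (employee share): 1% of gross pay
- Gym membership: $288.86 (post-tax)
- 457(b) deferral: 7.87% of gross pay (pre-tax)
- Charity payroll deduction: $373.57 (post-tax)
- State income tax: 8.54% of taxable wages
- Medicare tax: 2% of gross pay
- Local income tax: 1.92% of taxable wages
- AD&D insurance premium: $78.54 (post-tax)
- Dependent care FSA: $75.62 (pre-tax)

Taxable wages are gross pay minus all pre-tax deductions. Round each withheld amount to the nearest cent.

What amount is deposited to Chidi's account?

$2,311.34

Regular pay: 39 × $62.30 = $2,429.70
Overtime pay: 12 × $62.30 × 2 = $1,495.20
Gross pay = $2,429.70 + $1,495.20 = $3,924.90
457(b) deferral: $3,924.90 × 0.0787 = $308.89
Dependent care FSA: $75.62
Pre-tax total = $308.89 + $75.62 = $384.51
Taxable wages = $3,924.90 − $384.51 = $3,540.39
State income tax: $3,540.39 × 0.0854 = $302.35
Local income tax: $3,540.39 × 0.0192 = $67.98
Medicare tax: $3,924.90 × 0.02 = $78.50
State unemployment insurance (employee share): $3,924.90 × 0.01 = $39.25
Charity payroll deduction: $373.57
AD&D insurance premium: $78.54
Gym membership: $288.86
Total deductions = $308.89 + $75.62 + $302.35 + $67.98 + $78.50 + $39.25 + $373.57 + $78.54 + $288.86 = $1,613.56
Net pay = $3,924.90 − $1,613.56 = $2,311.34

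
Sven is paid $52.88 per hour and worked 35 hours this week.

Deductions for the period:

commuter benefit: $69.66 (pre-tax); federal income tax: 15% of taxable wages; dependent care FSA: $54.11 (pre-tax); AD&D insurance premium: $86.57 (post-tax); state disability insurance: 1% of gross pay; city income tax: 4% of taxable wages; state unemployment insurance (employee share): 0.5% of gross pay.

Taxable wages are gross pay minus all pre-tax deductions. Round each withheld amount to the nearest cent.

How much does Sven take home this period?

Gross pay: 35 × $52.88 = $1,850.80
Dependent care FSA: $54.11
Commuter benefit: $69.66
Pre-tax total = $54.11 + $69.66 = $123.77
Taxable wages = $1,850.80 − $123.77 = $1,727.03
City income tax: $1,727.03 × 0.04 = $69.08
Federal income tax: $1,727.03 × 0.15 = $259.05
State unemployment insurance (employee share): $1,850.80 × 0.005 = $9.25
State disability insurance: $1,850.80 × 0.01 = $18.51
AD&D insurance premium: $86.57
Total deductions = $54.11 + $69.66 + $69.08 + $259.05 + $9.25 + $18.51 + $86.57 = $566.23
Net pay = $1,850.80 − $566.23 = $1,284.57

$1,284.57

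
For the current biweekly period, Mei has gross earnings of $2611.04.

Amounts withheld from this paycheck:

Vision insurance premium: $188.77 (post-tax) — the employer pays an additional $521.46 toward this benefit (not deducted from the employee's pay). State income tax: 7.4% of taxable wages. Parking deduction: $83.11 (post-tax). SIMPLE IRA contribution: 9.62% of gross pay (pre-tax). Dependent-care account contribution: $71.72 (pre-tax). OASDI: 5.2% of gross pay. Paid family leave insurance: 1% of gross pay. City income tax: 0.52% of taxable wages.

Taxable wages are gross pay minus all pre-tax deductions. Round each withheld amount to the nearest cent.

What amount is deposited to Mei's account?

Dependent-care account contribution: $71.72
SIMPLE IRA contribution: $2611.04 × 0.0962 = $251.18
Pre-tax total = $71.72 + $251.18 = $322.90
Taxable wages = $2611.04 − $322.90 = $2288.14
State income tax: $2288.14 × 0.074 = $169.32
City income tax: $2288.14 × 0.0052 = $11.90
OASDI: $2611.04 × 0.052 = $135.77
Paid family leave insurance: $2611.04 × 0.01 = $26.11
Vision insurance premium: $188.77
Parking deduction: $83.11
(Employer's $521.46 toward vision insurance premium is not withheld from the employee.)
Total deductions = $71.72 + $251.18 + $169.32 + $11.90 + $135.77 + $26.11 + $188.77 + $83.11 = $937.88
Net pay = $2611.04 − $937.88 = $1673.16

$1673.16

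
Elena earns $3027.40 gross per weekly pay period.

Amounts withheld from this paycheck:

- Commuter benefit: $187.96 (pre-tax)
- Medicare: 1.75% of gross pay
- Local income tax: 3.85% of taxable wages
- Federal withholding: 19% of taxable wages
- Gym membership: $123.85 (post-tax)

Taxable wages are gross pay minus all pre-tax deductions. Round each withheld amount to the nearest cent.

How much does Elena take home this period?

$2013.80

Commuter benefit: $187.96
Taxable wages = $3027.40 − $187.96 = $2839.44
Federal withholding: $2839.44 × 0.19 = $539.49
Local income tax: $2839.44 × 0.0385 = $109.32
Medicare: $3027.40 × 0.0175 = $52.98
Gym membership: $123.85
Total deductions = $187.96 + $539.49 + $109.32 + $52.98 + $123.85 = $1013.60
Net pay = $3027.40 − $1013.60 = $2013.80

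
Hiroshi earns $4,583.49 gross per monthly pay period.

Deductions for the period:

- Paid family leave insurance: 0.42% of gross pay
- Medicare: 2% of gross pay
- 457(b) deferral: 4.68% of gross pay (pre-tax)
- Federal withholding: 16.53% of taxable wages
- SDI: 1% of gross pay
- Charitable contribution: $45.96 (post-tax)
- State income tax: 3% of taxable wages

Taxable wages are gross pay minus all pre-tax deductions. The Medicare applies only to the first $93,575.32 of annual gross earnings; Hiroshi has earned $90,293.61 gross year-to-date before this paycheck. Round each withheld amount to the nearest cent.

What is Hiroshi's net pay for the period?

457(b) deferral: $4,583.49 × 0.0468 = $214.51
Taxable wages = $4,583.49 − $214.51 = $4,368.98
Federal withholding: $4,368.98 × 0.1653 = $722.19
State income tax: $4,368.98 × 0.03 = $131.07
Medicare: only $93,575.32 − $90,293.61 = $3,281.71 of this check is subject → $3,281.71 × 0.02 = $65.63
SDI: $4,583.49 × 0.01 = $45.83
Paid family leave insurance: $4,583.49 × 0.0042 = $19.25
Charitable contribution: $45.96
Total deductions = $214.51 + $722.19 + $131.07 + $65.63 + $45.83 + $19.25 + $45.96 = $1,244.44
Net pay = $4,583.49 − $1,244.44 = $3,339.05

$3,339.05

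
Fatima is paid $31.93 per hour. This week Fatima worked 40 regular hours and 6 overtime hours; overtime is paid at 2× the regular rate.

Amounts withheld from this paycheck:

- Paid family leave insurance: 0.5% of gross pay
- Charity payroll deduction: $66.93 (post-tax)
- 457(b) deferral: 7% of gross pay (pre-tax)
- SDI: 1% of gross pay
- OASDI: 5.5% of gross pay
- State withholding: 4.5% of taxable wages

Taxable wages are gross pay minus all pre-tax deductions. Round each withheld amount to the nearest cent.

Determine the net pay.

Regular pay: 40 × $31.93 = $1277.20
Overtime pay: 6 × $31.93 × 2 = $383.16
Gross pay = $1277.20 + $383.16 = $1660.36
457(b) deferral: $1660.36 × 0.07 = $116.23
Taxable wages = $1660.36 − $116.23 = $1544.13
State withholding: $1544.13 × 0.045 = $69.49
Paid family leave insurance: $1660.36 × 0.005 = $8.30
SDI: $1660.36 × 0.01 = $16.60
OASDI: $1660.36 × 0.055 = $91.32
Charity payroll deduction: $66.93
Total deductions = $116.23 + $69.49 + $8.30 + $16.60 + $91.32 + $66.93 = $368.87
Net pay = $1660.36 − $368.87 = $1291.49

$1291.49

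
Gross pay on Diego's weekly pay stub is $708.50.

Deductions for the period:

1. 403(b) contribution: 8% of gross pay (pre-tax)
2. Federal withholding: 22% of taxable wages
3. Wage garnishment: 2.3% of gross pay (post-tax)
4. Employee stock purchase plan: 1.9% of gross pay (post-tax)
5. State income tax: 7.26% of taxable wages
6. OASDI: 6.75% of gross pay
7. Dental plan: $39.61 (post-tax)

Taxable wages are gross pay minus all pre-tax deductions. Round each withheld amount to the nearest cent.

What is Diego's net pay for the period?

$343.91

403(b) contribution: $708.50 × 0.08 = $56.68
Taxable wages = $708.50 − $56.68 = $651.82
Federal withholding: $651.82 × 0.22 = $143.40
State income tax: $651.82 × 0.0726 = $47.32
OASDI: $708.50 × 0.0675 = $47.82
Dental plan: $39.61
Employee stock purchase plan: $708.50 × 0.019 = $13.46
Wage garnishment: $708.50 × 0.023 = $16.30
Total deductions = $56.68 + $143.40 + $47.32 + $47.82 + $39.61 + $13.46 + $16.30 = $364.59
Net pay = $708.50 − $364.59 = $343.91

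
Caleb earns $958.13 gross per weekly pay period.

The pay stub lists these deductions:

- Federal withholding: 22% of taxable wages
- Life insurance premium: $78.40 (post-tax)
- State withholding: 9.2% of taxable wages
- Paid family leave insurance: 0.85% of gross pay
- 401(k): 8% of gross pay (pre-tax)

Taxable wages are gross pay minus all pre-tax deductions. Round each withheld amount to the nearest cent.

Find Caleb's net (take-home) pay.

401(k): $958.13 × 0.08 = $76.65
Taxable wages = $958.13 − $76.65 = $881.48
State withholding: $881.48 × 0.092 = $81.10
Federal withholding: $881.48 × 0.22 = $193.93
Paid family leave insurance: $958.13 × 0.0085 = $8.14
Life insurance premium: $78.40
Total deductions = $76.65 + $81.10 + $193.93 + $8.14 + $78.40 = $438.22
Net pay = $958.13 − $438.22 = $519.91

$519.91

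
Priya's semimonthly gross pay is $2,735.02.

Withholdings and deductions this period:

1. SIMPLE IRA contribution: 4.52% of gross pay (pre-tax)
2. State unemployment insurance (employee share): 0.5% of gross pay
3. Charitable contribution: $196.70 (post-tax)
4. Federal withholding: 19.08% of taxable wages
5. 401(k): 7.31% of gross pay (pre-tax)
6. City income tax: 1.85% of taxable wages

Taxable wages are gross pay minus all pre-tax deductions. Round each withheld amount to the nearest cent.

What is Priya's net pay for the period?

$1,696.37

SIMPLE IRA contribution: $2,735.02 × 0.0452 = $123.62
401(k): $2,735.02 × 0.0731 = $199.93
Pre-tax total = $123.62 + $199.93 = $323.55
Taxable wages = $2,735.02 − $323.55 = $2,411.47
City income tax: $2,411.47 × 0.0185 = $44.61
Federal withholding: $2,411.47 × 0.1908 = $460.11
State unemployment insurance (employee share): $2,735.02 × 0.005 = $13.68
Charitable contribution: $196.70
Total deductions = $123.62 + $199.93 + $44.61 + $460.11 + $13.68 + $196.70 = $1,038.65
Net pay = $2,735.02 − $1,038.65 = $1,696.37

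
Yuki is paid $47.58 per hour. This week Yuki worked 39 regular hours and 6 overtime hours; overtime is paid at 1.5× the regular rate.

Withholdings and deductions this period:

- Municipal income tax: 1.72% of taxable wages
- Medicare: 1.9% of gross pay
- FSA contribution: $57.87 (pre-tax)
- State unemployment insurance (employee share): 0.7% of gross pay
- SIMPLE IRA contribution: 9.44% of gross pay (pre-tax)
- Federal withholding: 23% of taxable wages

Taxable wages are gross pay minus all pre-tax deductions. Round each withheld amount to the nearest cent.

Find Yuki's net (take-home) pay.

$1,454.03

Regular pay: 39 × $47.58 = $1,855.62
Overtime pay: 6 × $47.58 × 1.5 = $428.22
Gross pay = $1,855.62 + $428.22 = $2,283.84
FSA contribution: $57.87
SIMPLE IRA contribution: $2,283.84 × 0.0944 = $215.59
Pre-tax total = $57.87 + $215.59 = $273.46
Taxable wages = $2,283.84 − $273.46 = $2,010.38
Federal withholding: $2,010.38 × 0.23 = $462.39
Municipal income tax: $2,010.38 × 0.0172 = $34.58
State unemployment insurance (employee share): $2,283.84 × 0.007 = $15.99
Medicare: $2,283.84 × 0.019 = $43.39
Total deductions = $57.87 + $215.59 + $462.39 + $34.58 + $15.99 + $43.39 = $829.81
Net pay = $2,283.84 − $829.81 = $1,454.03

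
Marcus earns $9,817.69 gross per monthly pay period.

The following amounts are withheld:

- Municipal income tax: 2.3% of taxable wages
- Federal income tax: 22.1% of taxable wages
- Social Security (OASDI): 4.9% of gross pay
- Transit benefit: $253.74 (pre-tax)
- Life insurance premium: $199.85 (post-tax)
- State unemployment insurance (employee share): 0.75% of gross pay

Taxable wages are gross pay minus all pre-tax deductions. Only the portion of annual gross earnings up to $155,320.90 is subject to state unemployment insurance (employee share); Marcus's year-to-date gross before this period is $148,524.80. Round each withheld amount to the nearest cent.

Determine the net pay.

Transit benefit: $253.74
Taxable wages = $9,817.69 − $253.74 = $9,563.95
Municipal income tax: $9,563.95 × 0.023 = $219.97
Federal income tax: $9,563.95 × 0.221 = $2,113.63
Social Security (OASDI): $9,817.69 × 0.049 = $481.07
State unemployment insurance (employee share): only $155,320.90 − $148,524.80 = $6,796.10 of this check is subject → $6,796.10 × 0.0075 = $50.97
Life insurance premium: $199.85
Total deductions = $253.74 + $219.97 + $2,113.63 + $481.07 + $50.97 + $199.85 = $3,319.23
Net pay = $9,817.69 − $3,319.23 = $6,498.46

$6,498.46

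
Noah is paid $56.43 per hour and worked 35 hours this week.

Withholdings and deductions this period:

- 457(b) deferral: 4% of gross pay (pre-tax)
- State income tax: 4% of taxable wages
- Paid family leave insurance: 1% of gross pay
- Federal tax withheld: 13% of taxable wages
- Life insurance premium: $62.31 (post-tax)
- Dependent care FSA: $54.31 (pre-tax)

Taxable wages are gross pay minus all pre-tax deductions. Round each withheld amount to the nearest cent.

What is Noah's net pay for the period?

$1,446.58

Gross pay: 35 × $56.43 = $1,975.05
Dependent care FSA: $54.31
457(b) deferral: $1,975.05 × 0.04 = $79.00
Pre-tax total = $54.31 + $79.00 = $133.31
Taxable wages = $1,975.05 − $133.31 = $1,841.74
Federal tax withheld: $1,841.74 × 0.13 = $239.43
State income tax: $1,841.74 × 0.04 = $73.67
Paid family leave insurance: $1,975.05 × 0.01 = $19.75
Life insurance premium: $62.31
Total deductions = $54.31 + $79.00 + $239.43 + $73.67 + $19.75 + $62.31 = $528.47
Net pay = $1,975.05 − $528.47 = $1,446.58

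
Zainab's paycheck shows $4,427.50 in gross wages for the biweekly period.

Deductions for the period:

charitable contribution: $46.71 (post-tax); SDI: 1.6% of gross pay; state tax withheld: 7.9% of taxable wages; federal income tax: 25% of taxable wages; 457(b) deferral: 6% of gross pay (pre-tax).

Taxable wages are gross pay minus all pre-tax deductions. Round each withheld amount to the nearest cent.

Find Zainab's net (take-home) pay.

457(b) deferral: $4,427.50 × 0.06 = $265.65
Taxable wages = $4,427.50 − $265.65 = $4,161.85
Federal income tax: $4,161.85 × 0.25 = $1,040.46
State tax withheld: $4,161.85 × 0.079 = $328.79
SDI: $4,427.50 × 0.016 = $70.84
Charitable contribution: $46.71
Total deductions = $265.65 + $1,040.46 + $328.79 + $70.84 + $46.71 = $1,752.45
Net pay = $4,427.50 − $1,752.45 = $2,675.05

$2,675.05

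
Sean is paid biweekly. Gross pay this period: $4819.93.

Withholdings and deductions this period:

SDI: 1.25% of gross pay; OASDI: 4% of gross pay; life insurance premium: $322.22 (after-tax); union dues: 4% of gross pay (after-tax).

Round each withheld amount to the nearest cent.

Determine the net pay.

OASDI: $4819.93 × 0.04 = $192.80
SDI: $4819.93 × 0.0125 = $60.25
Life insurance premium: $322.22
Union dues: $4819.93 × 0.04 = $192.80
Total deductions = $192.80 + $60.25 + $322.22 + $192.80 = $768.07
Net pay = $4819.93 − $768.07 = $4051.86

$4051.86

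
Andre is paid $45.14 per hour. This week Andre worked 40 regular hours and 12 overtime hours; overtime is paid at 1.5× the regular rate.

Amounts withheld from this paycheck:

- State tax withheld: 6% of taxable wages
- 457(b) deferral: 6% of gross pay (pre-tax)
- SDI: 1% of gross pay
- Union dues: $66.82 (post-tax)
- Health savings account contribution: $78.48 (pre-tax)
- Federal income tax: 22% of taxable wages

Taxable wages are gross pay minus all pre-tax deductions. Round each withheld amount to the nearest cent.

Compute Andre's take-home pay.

$1,622.44

Regular pay: 40 × $45.14 = $1,805.60
Overtime pay: 12 × $45.14 × 1.5 = $812.52
Gross pay = $1,805.60 + $812.52 = $2,618.12
457(b) deferral: $2,618.12 × 0.06 = $157.09
Health savings account contribution: $78.48
Pre-tax total = $157.09 + $78.48 = $235.57
Taxable wages = $2,618.12 − $235.57 = $2,382.55
Federal income tax: $2,382.55 × 0.22 = $524.16
State tax withheld: $2,382.55 × 0.06 = $142.95
SDI: $2,618.12 × 0.01 = $26.18
Union dues: $66.82
Total deductions = $157.09 + $78.48 + $524.16 + $142.95 + $26.18 + $66.82 = $995.68
Net pay = $2,618.12 − $995.68 = $1,622.44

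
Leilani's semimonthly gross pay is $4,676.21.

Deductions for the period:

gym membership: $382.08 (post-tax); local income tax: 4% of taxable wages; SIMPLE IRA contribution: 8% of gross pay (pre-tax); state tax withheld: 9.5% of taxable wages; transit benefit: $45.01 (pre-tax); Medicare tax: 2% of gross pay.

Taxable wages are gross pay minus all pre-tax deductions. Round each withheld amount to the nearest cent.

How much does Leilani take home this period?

SIMPLE IRA contribution: $4,676.21 × 0.08 = $374.10
Transit benefit: $45.01
Pre-tax total = $374.10 + $45.01 = $419.11
Taxable wages = $4,676.21 − $419.11 = $4,257.10
Local income tax: $4,257.10 × 0.04 = $170.28
State tax withheld: $4,257.10 × 0.095 = $404.42
Medicare tax: $4,676.21 × 0.02 = $93.52
Gym membership: $382.08
Total deductions = $374.10 + $45.01 + $170.28 + $404.42 + $93.52 + $382.08 = $1,469.41
Net pay = $4,676.21 − $1,469.41 = $3,206.80

$3,206.80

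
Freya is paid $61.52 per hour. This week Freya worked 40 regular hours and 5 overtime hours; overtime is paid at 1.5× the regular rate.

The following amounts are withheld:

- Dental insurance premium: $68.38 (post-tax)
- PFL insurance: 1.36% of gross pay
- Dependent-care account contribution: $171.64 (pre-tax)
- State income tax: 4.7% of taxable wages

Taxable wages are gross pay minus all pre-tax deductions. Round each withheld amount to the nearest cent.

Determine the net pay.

$2,513.16

Regular pay: 40 × $61.52 = $2,460.80
Overtime pay: 5 × $61.52 × 1.5 = $461.40
Gross pay = $2,460.80 + $461.40 = $2,922.20
Dependent-care account contribution: $171.64
Taxable wages = $2,922.20 − $171.64 = $2,750.56
State income tax: $2,750.56 × 0.047 = $129.28
PFL insurance: $2,922.20 × 0.0136 = $39.74
Dental insurance premium: $68.38
Total deductions = $171.64 + $129.28 + $39.74 + $68.38 = $409.04
Net pay = $2,922.20 − $409.04 = $2,513.16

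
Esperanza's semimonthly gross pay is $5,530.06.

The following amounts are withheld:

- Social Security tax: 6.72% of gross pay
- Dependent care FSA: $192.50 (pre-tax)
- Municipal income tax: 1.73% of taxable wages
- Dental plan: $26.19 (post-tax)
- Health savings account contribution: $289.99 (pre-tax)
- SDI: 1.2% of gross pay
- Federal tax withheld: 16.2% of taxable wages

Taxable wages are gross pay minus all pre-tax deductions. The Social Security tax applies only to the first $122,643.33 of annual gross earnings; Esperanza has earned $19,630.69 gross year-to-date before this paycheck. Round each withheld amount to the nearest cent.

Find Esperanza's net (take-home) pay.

Dependent care FSA: $192.50
Health savings account contribution: $289.99
Pre-tax total = $192.50 + $289.99 = $482.49
Taxable wages = $5,530.06 − $482.49 = $5,047.57
Federal tax withheld: $5,047.57 × 0.162 = $817.71
Municipal income tax: $5,047.57 × 0.0173 = $87.32
Social Security tax: cap not yet reached, full $5,530.06 is subject → $5,530.06 × 0.0672 = $371.62
SDI: $5,530.06 × 0.012 = $66.36
Dental plan: $26.19
Total deductions = $192.50 + $289.99 + $817.71 + $87.32 + $371.62 + $66.36 + $26.19 = $1,851.69
Net pay = $5,530.06 − $1,851.69 = $3,678.37

$3,678.37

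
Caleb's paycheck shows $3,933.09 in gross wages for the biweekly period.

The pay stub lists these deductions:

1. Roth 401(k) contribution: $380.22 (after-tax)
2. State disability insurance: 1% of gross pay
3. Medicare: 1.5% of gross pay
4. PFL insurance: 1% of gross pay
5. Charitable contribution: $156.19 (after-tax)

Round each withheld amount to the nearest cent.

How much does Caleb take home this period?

$3,259.02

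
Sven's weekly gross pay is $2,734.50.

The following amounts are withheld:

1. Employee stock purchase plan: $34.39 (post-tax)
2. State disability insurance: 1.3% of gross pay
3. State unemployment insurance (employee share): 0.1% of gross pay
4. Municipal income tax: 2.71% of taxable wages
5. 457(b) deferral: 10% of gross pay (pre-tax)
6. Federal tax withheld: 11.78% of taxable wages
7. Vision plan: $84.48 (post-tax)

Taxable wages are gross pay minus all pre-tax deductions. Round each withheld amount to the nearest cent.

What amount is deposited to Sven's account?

457(b) deferral: $2,734.50 × 0.1 = $273.45
Taxable wages = $2,734.50 − $273.45 = $2,461.05
Federal tax withheld: $2,461.05 × 0.1178 = $289.91
Municipal income tax: $2,461.05 × 0.0271 = $66.69
State unemployment insurance (employee share): $2,734.50 × 0.001 = $2.73
State disability insurance: $2,734.50 × 0.013 = $35.55
Employee stock purchase plan: $34.39
Vision plan: $84.48
Total deductions = $273.45 + $289.91 + $66.69 + $2.73 + $35.55 + $34.39 + $84.48 = $787.20
Net pay = $2,734.50 − $787.20 = $1,947.30

$1,947.30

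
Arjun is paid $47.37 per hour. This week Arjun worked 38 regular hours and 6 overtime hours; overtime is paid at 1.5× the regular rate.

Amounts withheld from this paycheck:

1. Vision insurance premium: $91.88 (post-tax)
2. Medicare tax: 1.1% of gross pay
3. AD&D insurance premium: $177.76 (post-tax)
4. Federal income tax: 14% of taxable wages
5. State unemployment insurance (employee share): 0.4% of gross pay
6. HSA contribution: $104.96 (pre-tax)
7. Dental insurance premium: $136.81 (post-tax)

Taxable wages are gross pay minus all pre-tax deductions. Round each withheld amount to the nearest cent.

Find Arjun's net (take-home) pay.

$1,384.58

Regular pay: 38 × $47.37 = $1,800.06
Overtime pay: 6 × $47.37 × 1.5 = $426.33
Gross pay = $1,800.06 + $426.33 = $2,226.39
HSA contribution: $104.96
Taxable wages = $2,226.39 − $104.96 = $2,121.43
Federal income tax: $2,121.43 × 0.14 = $297.00
Medicare tax: $2,226.39 × 0.011 = $24.49
State unemployment insurance (employee share): $2,226.39 × 0.004 = $8.91
Vision insurance premium: $91.88
AD&D insurance premium: $177.76
Dental insurance premium: $136.81
Total deductions = $104.96 + $297.00 + $24.49 + $8.91 + $91.88 + $177.76 + $136.81 = $841.81
Net pay = $2,226.39 − $841.81 = $1,384.58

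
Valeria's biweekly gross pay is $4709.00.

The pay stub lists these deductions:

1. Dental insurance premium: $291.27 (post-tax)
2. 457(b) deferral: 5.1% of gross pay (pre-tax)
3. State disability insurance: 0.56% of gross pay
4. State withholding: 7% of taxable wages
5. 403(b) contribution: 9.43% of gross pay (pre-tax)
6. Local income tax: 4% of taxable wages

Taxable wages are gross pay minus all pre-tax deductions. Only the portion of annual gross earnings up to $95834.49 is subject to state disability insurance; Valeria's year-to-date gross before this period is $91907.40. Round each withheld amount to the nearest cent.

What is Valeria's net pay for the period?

$3268.80

403(b) contribution: $4709.00 × 0.0943 = $444.06
457(b) deferral: $4709.00 × 0.051 = $240.16
Pre-tax total = $444.06 + $240.16 = $684.22
Taxable wages = $4709.00 − $684.22 = $4024.78
Local income tax: $4024.78 × 0.04 = $160.99
State withholding: $4024.78 × 0.07 = $281.73
State disability insurance: only $95834.49 − $91907.40 = $3927.09 of this check is subject → $3927.09 × 0.0056 = $21.99
Dental insurance premium: $291.27
Total deductions = $444.06 + $240.16 + $160.99 + $281.73 + $21.99 + $291.27 = $1440.20
Net pay = $4709.00 − $1440.20 = $3268.80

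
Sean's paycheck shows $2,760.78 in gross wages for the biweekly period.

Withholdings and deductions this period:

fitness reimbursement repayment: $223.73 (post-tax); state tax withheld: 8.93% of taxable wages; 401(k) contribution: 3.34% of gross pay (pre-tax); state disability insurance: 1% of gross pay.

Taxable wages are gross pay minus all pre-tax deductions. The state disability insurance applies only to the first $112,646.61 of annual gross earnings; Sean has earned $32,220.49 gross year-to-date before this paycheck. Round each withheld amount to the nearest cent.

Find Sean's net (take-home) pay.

$2,178.93

401(k) contribution: $2,760.78 × 0.0334 = $92.21
Taxable wages = $2,760.78 − $92.21 = $2,668.57
State tax withheld: $2,668.57 × 0.0893 = $238.30
State disability insurance: cap not yet reached, full $2,760.78 is subject → $2,760.78 × 0.01 = $27.61
Fitness reimbursement repayment: $223.73
Total deductions = $92.21 + $238.30 + $27.61 + $223.73 = $581.85
Net pay = $2,760.78 − $581.85 = $2,178.93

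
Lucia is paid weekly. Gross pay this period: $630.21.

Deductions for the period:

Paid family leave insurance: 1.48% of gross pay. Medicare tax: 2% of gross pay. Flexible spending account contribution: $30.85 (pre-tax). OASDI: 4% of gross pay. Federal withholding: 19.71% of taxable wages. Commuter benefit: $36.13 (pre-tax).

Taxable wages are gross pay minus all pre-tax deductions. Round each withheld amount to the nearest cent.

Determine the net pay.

$405.08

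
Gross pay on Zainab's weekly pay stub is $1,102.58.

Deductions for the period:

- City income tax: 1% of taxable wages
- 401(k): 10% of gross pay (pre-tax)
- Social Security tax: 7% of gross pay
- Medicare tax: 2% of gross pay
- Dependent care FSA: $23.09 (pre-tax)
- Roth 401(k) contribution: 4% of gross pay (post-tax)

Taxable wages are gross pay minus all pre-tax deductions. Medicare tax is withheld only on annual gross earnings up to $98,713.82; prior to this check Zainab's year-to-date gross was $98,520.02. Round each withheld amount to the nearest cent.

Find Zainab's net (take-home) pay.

Dependent care FSA: $23.09
401(k): $1,102.58 × 0.1 = $110.26
Pre-tax total = $23.09 + $110.26 = $133.35
Taxable wages = $1,102.58 − $133.35 = $969.23
City income tax: $969.23 × 0.01 = $9.69
Social Security tax: $1,102.58 × 0.07 = $77.18
Medicare tax: only $98,713.82 − $98,520.02 = $193.80 of this check is subject → $193.80 × 0.02 = $3.88
Roth 401(k) contribution: $1,102.58 × 0.04 = $44.10
Total deductions = $23.09 + $110.26 + $9.69 + $77.18 + $3.88 + $44.10 = $268.20
Net pay = $1,102.58 − $268.20 = $834.38

$834.38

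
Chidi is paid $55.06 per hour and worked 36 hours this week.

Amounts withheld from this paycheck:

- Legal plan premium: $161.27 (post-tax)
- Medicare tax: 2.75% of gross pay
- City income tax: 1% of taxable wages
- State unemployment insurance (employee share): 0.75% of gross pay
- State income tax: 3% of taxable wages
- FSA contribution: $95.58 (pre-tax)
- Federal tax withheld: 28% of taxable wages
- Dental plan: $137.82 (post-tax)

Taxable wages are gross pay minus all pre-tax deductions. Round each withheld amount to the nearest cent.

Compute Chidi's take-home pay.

$914.40

Gross pay: 36 × $55.06 = $1982.16
FSA contribution: $95.58
Taxable wages = $1982.16 − $95.58 = $1886.58
State income tax: $1886.58 × 0.03 = $56.60
Federal tax withheld: $1886.58 × 0.28 = $528.24
City income tax: $1886.58 × 0.01 = $18.87
State unemployment insurance (employee share): $1982.16 × 0.0075 = $14.87
Medicare tax: $1982.16 × 0.0275 = $54.51
Dental plan: $137.82
Legal plan premium: $161.27
Total deductions = $95.58 + $56.60 + $528.24 + $18.87 + $14.87 + $54.51 + $137.82 + $161.27 = $1067.76
Net pay = $1982.16 − $1067.76 = $914.40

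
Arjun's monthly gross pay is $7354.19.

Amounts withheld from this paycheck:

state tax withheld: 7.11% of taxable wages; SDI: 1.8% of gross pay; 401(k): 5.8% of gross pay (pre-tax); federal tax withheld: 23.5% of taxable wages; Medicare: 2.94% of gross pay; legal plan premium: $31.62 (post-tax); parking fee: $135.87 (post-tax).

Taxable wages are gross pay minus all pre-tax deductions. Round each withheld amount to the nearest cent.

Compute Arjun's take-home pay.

$4291.01

401(k): $7354.19 × 0.058 = $426.54
Taxable wages = $7354.19 − $426.54 = $6927.65
State tax withheld: $6927.65 × 0.0711 = $492.56
Federal tax withheld: $6927.65 × 0.235 = $1628.00
SDI: $7354.19 × 0.018 = $132.38
Medicare: $7354.19 × 0.0294 = $216.21
Parking fee: $135.87
Legal plan premium: $31.62
Total deductions = $426.54 + $492.56 + $1628.00 + $132.38 + $216.21 + $135.87 + $31.62 = $3063.18
Net pay = $7354.19 − $3063.18 = $4291.01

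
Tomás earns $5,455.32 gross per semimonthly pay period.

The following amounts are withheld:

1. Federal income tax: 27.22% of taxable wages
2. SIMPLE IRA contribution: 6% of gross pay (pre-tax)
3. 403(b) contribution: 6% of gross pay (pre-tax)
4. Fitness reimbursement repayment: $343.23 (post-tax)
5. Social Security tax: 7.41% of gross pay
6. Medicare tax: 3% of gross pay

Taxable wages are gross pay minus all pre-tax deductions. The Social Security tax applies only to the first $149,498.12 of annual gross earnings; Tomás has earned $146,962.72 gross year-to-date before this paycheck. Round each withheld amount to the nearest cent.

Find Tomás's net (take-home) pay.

$2,799.17

403(b) contribution: $5,455.32 × 0.06 = $327.32
SIMPLE IRA contribution: $5,455.32 × 0.06 = $327.32
Pre-tax total = $327.32 + $327.32 = $654.64
Taxable wages = $5,455.32 − $654.64 = $4,800.68
Federal income tax: $4,800.68 × 0.2722 = $1,306.75
Social Security tax: only $149,498.12 − $146,962.72 = $2,535.40 of this check is subject → $2,535.40 × 0.0741 = $187.87
Medicare tax: $5,455.32 × 0.03 = $163.66
Fitness reimbursement repayment: $343.23
Total deductions = $327.32 + $327.32 + $1,306.75 + $187.87 + $163.66 + $343.23 = $2,656.15
Net pay = $5,455.32 − $2,656.15 = $2,799.17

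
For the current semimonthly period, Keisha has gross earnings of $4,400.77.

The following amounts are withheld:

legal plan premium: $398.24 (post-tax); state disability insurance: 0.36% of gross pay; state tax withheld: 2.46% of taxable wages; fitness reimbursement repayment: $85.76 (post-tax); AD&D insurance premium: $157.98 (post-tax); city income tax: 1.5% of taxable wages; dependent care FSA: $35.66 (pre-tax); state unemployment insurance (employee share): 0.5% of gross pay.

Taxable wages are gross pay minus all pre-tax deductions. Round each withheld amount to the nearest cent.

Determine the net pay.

$3,512.43

Dependent care FSA: $35.66
Taxable wages = $4,400.77 − $35.66 = $4,365.11
State tax withheld: $4,365.11 × 0.0246 = $107.38
City income tax: $4,365.11 × 0.015 = $65.48
State unemployment insurance (employee share): $4,400.77 × 0.005 = $22.00
State disability insurance: $4,400.77 × 0.0036 = $15.84
Fitness reimbursement repayment: $85.76
AD&D insurance premium: $157.98
Legal plan premium: $398.24
Total deductions = $35.66 + $107.38 + $65.48 + $22.00 + $15.84 + $85.76 + $157.98 + $398.24 = $888.34
Net pay = $4,400.77 − $888.34 = $3,512.43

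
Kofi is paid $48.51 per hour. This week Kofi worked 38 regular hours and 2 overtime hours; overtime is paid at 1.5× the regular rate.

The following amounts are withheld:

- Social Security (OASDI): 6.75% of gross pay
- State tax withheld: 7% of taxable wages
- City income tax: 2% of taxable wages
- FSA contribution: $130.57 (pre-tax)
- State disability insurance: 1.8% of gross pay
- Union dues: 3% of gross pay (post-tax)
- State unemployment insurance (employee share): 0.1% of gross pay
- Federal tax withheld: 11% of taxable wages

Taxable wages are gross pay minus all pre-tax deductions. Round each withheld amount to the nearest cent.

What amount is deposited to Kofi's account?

Regular pay: 38 × $48.51 = $1,843.38
Overtime pay: 2 × $48.51 × 1.5 = $145.53
Gross pay = $1,843.38 + $145.53 = $1,988.91
FSA contribution: $130.57
Taxable wages = $1,988.91 − $130.57 = $1,858.34
City income tax: $1,858.34 × 0.02 = $37.17
Federal tax withheld: $1,858.34 × 0.11 = $204.42
State tax withheld: $1,858.34 × 0.07 = $130.08
Social Security (OASDI): $1,988.91 × 0.0675 = $134.25
State unemployment insurance (employee share): $1,988.91 × 0.001 = $1.99
State disability insurance: $1,988.91 × 0.018 = $35.80
Union dues: $1,988.91 × 0.03 = $59.67
Total deductions = $130.57 + $37.17 + $204.42 + $130.08 + $134.25 + $1.99 + $35.80 + $59.67 = $733.95
Net pay = $1,988.91 − $733.95 = $1,254.96

$1,254.96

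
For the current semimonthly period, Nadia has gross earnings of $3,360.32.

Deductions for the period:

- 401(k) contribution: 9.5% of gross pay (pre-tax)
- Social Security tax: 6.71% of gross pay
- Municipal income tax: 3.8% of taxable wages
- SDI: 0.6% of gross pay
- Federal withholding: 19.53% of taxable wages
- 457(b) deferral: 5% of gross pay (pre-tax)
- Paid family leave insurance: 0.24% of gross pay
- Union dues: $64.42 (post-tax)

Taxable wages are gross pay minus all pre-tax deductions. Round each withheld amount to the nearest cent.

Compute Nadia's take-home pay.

$1,884.66

401(k) contribution: $3,360.32 × 0.095 = $319.23
457(b) deferral: $3,360.32 × 0.05 = $168.02
Pre-tax total = $319.23 + $168.02 = $487.25
Taxable wages = $3,360.32 − $487.25 = $2,873.07
Federal withholding: $2,873.07 × 0.1953 = $561.11
Municipal income tax: $2,873.07 × 0.038 = $109.18
Paid family leave insurance: $3,360.32 × 0.0024 = $8.06
Social Security tax: $3,360.32 × 0.0671 = $225.48
SDI: $3,360.32 × 0.006 = $20.16
Union dues: $64.42
Total deductions = $319.23 + $168.02 + $561.11 + $109.18 + $8.06 + $225.48 + $20.16 + $64.42 = $1,475.66
Net pay = $3,360.32 − $1,475.66 = $1,884.66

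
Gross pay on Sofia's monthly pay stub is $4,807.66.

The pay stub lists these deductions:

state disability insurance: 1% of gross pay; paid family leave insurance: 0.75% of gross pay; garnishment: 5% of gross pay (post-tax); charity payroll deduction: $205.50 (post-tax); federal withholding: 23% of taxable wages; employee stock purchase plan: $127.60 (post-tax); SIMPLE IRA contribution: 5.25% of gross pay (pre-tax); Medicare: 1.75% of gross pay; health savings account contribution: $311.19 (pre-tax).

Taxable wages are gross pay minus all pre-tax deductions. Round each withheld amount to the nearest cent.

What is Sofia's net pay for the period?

SIMPLE IRA contribution: $4,807.66 × 0.0525 = $252.40
Health savings account contribution: $311.19
Pre-tax total = $252.40 + $311.19 = $563.59
Taxable wages = $4,807.66 − $563.59 = $4,244.07
Federal withholding: $4,244.07 × 0.23 = $976.14
Paid family leave insurance: $4,807.66 × 0.0075 = $36.06
Medicare: $4,807.66 × 0.0175 = $84.13
State disability insurance: $4,807.66 × 0.01 = $48.08
Garnishment: $4,807.66 × 0.05 = $240.38
Employee stock purchase plan: $127.60
Charity payroll deduction: $205.50
Total deductions = $252.40 + $311.19 + $976.14 + $36.06 + $84.13 + $48.08 + $240.38 + $127.60 + $205.50 = $2,281.48
Net pay = $4,807.66 − $2,281.48 = $2,526.18

$2,526.18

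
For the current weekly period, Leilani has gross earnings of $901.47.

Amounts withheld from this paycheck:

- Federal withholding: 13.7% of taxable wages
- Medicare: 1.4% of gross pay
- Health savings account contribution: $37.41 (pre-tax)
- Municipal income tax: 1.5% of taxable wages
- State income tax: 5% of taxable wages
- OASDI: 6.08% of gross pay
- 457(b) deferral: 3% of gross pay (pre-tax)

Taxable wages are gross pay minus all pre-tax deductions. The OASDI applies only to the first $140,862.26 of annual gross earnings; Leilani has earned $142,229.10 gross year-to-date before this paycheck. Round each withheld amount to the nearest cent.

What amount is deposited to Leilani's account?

$655.32

457(b) deferral: $901.47 × 0.03 = $27.04
Health savings account contribution: $37.41
Pre-tax total = $27.04 + $37.41 = $64.45
Taxable wages = $901.47 − $64.45 = $837.02
Municipal income tax: $837.02 × 0.015 = $12.56
Federal withholding: $837.02 × 0.137 = $114.67
State income tax: $837.02 × 0.05 = $41.85
Medicare: $901.47 × 0.014 = $12.62
OASDI: annual cap $140,862.26 already reached (YTD $142,229.10), so $0.00
Total deductions = $27.04 + $37.41 + $12.56 + $114.67 + $41.85 + $12.62 + $0.00 = $246.15
Net pay = $901.47 − $246.15 = $655.32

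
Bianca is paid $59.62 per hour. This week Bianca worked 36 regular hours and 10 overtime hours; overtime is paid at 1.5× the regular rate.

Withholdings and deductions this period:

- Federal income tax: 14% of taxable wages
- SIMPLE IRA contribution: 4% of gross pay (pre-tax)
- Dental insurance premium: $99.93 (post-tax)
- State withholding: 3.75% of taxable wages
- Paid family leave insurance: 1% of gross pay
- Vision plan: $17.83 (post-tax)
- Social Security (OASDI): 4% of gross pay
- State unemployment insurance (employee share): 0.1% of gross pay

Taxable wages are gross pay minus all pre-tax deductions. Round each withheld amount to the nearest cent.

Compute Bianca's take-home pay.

$2,128.05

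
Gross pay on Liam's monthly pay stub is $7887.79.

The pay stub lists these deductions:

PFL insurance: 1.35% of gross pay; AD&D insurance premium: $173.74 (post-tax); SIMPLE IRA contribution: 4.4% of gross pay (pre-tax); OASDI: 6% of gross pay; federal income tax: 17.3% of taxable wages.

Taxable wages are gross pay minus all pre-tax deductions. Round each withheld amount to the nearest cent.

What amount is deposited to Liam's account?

SIMPLE IRA contribution: $7887.79 × 0.044 = $347.06
Taxable wages = $7887.79 − $347.06 = $7540.73
Federal income tax: $7540.73 × 0.173 = $1304.55
PFL insurance: $7887.79 × 0.0135 = $106.49
OASDI: $7887.79 × 0.06 = $473.27
AD&D insurance premium: $173.74
Total deductions = $347.06 + $1304.55 + $106.49 + $473.27 + $173.74 = $2405.11
Net pay = $7887.79 − $2405.11 = $5482.68

$5482.68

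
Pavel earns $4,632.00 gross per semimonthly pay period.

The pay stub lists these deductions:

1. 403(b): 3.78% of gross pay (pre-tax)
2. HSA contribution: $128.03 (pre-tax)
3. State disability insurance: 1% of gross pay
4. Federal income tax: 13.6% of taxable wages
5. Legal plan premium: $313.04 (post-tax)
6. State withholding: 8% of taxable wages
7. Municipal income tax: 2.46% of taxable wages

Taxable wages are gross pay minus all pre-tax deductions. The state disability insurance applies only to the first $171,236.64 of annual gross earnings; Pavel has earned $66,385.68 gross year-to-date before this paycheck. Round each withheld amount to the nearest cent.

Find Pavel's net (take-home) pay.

$2,927.99

HSA contribution: $128.03
403(b): $4,632.00 × 0.0378 = $175.09
Pre-tax total = $128.03 + $175.09 = $303.12
Taxable wages = $4,632.00 − $303.12 = $4,328.88
Municipal income tax: $4,328.88 × 0.0246 = $106.49
Federal income tax: $4,328.88 × 0.136 = $588.73
State withholding: $4,328.88 × 0.08 = $346.31
State disability insurance: cap not yet reached, full $4,632.00 is subject → $4,632.00 × 0.01 = $46.32
Legal plan premium: $313.04
Total deductions = $128.03 + $175.09 + $106.49 + $588.73 + $346.31 + $46.32 + $313.04 = $1,704.01
Net pay = $4,632.00 − $1,704.01 = $2,927.99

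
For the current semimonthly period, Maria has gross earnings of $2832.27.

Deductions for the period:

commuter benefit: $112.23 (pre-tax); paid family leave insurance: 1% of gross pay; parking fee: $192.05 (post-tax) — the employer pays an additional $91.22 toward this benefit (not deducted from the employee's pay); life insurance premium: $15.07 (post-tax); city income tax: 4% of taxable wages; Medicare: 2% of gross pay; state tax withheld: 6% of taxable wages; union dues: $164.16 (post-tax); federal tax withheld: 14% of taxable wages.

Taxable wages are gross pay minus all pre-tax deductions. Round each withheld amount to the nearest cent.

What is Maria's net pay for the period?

$1610.98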